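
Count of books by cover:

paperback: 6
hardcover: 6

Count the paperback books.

6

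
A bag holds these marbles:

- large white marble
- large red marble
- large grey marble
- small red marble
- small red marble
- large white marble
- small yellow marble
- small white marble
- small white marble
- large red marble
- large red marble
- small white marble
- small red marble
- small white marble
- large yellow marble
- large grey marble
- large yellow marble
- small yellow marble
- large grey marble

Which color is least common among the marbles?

Counts by color: red 6, white 6, yellow 4, grey 3.
The minimum is 3, held uniquely by grey.

grey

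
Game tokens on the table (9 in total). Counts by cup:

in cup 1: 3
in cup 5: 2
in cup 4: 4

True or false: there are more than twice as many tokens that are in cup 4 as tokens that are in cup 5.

There are 4 tokens in cup 4.
There are 2 tokens in cup 5.
The claim requires 4 > 2 × 2 = 4, which does not hold.

False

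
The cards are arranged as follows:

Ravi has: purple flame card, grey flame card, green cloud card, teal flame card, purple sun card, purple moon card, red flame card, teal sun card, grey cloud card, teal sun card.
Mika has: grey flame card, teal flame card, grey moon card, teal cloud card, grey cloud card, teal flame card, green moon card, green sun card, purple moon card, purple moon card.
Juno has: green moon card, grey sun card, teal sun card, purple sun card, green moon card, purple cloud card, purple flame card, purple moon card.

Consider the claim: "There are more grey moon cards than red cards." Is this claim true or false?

grey moon cards: 1.
red cards: 1.
The claim requires 1 > 1, which does not hold.

False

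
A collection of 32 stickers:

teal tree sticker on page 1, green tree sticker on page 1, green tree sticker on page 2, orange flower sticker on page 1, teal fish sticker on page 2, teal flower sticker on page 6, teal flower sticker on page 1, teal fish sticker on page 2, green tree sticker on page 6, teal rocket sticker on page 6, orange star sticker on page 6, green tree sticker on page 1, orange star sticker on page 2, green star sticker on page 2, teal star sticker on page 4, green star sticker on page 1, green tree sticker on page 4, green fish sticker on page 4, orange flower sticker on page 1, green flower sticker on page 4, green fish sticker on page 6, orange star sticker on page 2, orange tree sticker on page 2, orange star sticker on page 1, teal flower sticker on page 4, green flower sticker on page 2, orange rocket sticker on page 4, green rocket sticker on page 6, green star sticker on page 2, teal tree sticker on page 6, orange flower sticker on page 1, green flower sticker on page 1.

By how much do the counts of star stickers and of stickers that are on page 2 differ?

1

star stickers: 8. stickers on page 2: 9.
|8 − 9| = 9 − 8 = 1.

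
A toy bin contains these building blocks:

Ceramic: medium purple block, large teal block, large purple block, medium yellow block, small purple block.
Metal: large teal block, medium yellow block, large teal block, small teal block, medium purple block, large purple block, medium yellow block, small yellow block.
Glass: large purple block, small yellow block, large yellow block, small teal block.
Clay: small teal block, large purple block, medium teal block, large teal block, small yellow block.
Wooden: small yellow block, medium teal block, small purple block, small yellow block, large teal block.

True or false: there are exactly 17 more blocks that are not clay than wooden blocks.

True

There are 22 blocks that are not clay.
There are 5 wooden blocks.
The claim requires 22 − 5 (= 17) to equal 17, which holds.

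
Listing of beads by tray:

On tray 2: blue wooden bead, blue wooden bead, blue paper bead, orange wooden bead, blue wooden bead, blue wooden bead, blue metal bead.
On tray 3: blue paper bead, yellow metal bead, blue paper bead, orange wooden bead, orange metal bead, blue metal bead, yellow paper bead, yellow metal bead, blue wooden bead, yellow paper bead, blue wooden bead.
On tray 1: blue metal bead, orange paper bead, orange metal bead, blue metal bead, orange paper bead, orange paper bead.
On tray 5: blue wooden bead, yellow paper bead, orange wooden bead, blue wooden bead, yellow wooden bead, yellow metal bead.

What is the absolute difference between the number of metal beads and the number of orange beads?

metal beads: 9. orange beads: 8.
|9 − 8| = 9 − 8 = 1.

1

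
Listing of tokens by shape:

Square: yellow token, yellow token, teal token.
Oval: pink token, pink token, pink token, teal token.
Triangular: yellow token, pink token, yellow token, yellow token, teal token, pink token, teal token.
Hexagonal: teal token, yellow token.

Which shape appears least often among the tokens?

hexagonal

Counts by shape: triangular 7, oval 4, square 3, hexagonal 2.
The minimum is 2, held uniquely by hexagonal.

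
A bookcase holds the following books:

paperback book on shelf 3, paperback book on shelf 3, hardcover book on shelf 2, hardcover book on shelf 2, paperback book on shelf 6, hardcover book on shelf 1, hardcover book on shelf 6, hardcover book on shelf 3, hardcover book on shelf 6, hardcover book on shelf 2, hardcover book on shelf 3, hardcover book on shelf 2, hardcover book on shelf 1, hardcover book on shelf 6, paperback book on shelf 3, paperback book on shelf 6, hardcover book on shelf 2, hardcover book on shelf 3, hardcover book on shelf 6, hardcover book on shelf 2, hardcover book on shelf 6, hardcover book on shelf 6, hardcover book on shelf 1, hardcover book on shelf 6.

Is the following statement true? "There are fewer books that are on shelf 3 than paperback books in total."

False

|books on shelf 3| = 6.
|paperback books| = 5.
The claim requires 6 < 5, which does not hold.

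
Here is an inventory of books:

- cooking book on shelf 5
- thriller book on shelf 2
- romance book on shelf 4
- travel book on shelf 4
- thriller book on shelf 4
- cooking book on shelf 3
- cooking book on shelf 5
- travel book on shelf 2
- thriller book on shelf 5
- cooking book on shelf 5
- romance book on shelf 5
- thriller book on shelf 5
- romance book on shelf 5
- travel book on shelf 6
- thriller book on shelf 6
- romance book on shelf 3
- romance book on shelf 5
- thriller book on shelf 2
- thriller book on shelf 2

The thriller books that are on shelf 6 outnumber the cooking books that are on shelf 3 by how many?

thriller books on shelf 6: 1.
cooking books on shelf 3: 1.
1 − 1 = 0.

0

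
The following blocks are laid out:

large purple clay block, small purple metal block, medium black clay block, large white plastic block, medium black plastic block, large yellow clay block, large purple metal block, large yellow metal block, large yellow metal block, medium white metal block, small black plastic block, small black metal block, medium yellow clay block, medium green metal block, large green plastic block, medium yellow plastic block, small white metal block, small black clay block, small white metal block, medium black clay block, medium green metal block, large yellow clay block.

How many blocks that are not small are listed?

Total blocks: 22; with the excluded value: 6; remaining 22 − 6 = 16.

16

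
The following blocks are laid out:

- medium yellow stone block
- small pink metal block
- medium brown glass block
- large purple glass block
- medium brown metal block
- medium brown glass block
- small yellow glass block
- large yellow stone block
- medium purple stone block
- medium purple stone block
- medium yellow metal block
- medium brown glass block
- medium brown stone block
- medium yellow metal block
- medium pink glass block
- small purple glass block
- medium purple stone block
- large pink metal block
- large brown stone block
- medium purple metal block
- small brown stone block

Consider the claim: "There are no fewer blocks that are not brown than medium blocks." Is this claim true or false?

blocks that are not brown: 14.
medium blocks: 13.
The claim requires 14 ≥ 13, which holds.

True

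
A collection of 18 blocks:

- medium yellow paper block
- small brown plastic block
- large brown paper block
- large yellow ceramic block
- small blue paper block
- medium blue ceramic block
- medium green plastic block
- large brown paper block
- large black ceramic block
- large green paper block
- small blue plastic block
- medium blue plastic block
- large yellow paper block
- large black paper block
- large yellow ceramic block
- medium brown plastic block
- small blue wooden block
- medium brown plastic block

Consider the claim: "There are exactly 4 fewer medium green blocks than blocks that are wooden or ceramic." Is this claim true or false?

There is 1 medium green block.
There are 5 blocks that are wooden or ceramic.
The claim requires 5 − 1 (= 4) to equal 4, which holds.

True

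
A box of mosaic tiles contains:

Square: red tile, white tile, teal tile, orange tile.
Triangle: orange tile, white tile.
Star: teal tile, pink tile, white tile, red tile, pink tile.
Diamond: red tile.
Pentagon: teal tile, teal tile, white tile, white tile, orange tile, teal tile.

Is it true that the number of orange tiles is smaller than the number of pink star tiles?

False

There are 3 orange tiles.
There are 2 pink star tiles.
The claim requires 3 < 2, which does not hold.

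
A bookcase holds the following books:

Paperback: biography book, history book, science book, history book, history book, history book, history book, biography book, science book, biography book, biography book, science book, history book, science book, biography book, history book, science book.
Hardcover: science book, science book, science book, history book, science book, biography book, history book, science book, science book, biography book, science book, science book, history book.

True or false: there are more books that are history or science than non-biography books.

There are 23 books that are history or science.
There are 23 non-biography books.
The claim requires 23 > 23, which does not hold.

False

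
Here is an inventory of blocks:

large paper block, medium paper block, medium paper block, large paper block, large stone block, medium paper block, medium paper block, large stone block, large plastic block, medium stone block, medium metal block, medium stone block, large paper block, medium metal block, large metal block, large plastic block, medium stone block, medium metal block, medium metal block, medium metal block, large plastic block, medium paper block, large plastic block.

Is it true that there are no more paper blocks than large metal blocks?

|paper blocks| = 8.
|large metal blocks| = 1.
The claim requires 8 ≤ 1, which does not hold.

False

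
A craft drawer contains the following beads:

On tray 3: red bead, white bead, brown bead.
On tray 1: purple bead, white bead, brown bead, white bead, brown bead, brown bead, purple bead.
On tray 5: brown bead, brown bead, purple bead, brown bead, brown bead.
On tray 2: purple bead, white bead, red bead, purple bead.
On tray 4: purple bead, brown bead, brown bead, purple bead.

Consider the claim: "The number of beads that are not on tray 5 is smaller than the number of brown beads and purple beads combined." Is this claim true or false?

False

There are 18 beads that are not on tray 5.
brown beads: 10; purple beads: 7; combined: 10 + 7 = 17.
The claim requires 18 < 17, which does not hold.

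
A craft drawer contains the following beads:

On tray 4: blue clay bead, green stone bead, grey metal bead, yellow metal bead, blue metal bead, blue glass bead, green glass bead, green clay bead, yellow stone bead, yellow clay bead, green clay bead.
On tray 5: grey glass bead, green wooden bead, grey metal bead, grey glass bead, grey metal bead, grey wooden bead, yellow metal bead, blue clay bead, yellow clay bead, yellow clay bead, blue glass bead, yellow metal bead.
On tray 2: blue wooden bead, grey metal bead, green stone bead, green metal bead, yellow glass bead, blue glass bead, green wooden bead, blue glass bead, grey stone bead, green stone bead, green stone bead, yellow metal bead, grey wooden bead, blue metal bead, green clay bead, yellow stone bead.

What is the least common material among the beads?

wooden

Counts by material: metal 11, clay 8, glass 8, stone 7, wooden 5.
The minimum is 5, held uniquely by wooden.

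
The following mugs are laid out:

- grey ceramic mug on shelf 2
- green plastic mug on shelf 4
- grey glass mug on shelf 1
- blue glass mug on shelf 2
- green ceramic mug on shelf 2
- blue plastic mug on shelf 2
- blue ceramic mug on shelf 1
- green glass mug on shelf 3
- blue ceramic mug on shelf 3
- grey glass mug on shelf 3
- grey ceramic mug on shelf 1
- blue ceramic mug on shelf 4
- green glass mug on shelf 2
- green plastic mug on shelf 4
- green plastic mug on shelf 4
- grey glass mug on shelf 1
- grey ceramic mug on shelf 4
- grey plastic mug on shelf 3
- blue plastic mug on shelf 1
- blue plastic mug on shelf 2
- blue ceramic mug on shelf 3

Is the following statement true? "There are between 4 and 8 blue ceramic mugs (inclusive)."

|blue ceramic mugs| = 4.
The claim requires 4 ≤ 4 ≤ 8, which holds.

True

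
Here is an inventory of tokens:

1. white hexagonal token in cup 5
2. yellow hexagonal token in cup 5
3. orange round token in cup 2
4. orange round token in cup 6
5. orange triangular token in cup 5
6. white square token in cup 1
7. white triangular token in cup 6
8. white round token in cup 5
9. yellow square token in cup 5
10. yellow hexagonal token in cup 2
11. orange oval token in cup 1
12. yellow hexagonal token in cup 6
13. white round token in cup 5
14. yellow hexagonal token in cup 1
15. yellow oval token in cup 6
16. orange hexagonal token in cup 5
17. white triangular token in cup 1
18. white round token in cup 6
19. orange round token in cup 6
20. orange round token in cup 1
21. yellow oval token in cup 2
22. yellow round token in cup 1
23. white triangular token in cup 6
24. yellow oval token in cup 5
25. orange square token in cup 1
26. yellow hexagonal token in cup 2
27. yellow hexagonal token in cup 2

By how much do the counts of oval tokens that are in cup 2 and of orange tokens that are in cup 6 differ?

oval tokens in cup 2: 1. orange tokens in cup 6: 2.
|1 − 2| = 2 − 1 = 1.

1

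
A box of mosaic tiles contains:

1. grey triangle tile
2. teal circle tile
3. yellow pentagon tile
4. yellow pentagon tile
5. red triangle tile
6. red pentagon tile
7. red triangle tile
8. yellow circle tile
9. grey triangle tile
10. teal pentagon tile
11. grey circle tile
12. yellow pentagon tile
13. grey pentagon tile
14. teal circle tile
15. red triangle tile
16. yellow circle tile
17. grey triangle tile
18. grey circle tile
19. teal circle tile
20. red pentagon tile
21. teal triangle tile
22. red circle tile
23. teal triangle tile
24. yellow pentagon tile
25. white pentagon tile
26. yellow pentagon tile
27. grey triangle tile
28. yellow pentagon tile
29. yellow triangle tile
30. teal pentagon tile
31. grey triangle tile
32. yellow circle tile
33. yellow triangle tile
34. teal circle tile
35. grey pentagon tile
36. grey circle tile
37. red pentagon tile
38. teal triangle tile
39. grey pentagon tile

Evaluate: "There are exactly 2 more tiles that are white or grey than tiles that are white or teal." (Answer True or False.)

|tiles that are white or grey| = 12.
|tiles that are white or teal| = 10.
The claim requires 12 − 10 (= 2) to equal 2, which holds.

True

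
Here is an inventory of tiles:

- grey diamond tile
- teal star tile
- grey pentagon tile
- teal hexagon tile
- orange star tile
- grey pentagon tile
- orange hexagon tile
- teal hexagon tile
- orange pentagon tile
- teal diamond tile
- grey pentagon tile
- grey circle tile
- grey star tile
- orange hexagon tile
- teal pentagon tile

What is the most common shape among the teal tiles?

Counts by shape (restricted to teal tiles): hexagon 2, star 1, diamond 1, pentagon 1.
The maximum is 2, held uniquely by hexagon.

hexagon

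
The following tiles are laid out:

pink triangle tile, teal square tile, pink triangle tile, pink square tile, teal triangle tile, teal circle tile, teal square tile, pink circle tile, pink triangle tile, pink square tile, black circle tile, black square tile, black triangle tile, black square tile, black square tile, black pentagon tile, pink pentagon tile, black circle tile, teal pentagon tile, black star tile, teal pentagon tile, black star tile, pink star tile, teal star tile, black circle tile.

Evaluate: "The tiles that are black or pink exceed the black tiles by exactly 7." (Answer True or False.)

False

tiles that are black or pink: 18.
black tiles: 10.
The claim requires 18 − 10 (= 8) to equal 7, which does not hold.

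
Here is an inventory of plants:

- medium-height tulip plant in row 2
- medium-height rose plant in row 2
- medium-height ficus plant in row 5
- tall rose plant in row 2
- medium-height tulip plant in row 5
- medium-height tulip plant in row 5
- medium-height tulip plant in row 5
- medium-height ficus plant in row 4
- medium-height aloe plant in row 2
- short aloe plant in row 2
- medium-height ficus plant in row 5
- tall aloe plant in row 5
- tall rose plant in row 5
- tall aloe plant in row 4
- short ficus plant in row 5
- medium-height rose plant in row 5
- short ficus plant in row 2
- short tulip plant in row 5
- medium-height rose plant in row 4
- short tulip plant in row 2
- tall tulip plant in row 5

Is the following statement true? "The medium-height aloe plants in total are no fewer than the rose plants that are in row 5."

There is 1 medium-height aloe plant.
There are 2 rose plants in row 5.
The claim requires 1 ≥ 2, which does not hold.

False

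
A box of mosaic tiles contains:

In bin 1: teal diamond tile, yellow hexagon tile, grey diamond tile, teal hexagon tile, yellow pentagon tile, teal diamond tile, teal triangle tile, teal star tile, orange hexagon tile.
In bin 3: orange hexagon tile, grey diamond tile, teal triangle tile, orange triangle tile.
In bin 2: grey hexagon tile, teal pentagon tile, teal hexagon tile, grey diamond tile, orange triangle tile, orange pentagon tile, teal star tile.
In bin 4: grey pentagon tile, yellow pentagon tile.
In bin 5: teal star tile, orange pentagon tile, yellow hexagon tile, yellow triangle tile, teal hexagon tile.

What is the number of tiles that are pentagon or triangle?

11

pentagon: 6; triangle: 5; together 6 + 5 = 11.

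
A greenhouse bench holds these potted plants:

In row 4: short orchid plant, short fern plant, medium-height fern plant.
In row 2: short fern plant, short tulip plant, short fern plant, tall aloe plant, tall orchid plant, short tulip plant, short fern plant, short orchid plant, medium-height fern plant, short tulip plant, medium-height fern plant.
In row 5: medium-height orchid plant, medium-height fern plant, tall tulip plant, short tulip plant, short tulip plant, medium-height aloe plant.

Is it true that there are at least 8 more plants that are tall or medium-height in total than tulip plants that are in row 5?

False

|plants that are tall or medium-height| = 9.
|tulip plants in row 5| = 3.
The claim requires 9 − 3 = 6 ≥ 8, which does not hold.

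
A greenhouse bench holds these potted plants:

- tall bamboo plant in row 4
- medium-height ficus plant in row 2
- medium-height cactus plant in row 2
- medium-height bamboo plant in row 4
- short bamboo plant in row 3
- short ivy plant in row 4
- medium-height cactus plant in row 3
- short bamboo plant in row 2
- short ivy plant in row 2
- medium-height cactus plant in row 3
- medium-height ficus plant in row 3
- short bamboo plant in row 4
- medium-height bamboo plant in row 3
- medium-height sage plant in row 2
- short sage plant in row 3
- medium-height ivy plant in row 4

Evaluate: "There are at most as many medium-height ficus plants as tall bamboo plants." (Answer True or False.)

There are 2 medium-height ficus plants.
There is 1 tall bamboo plant.
The claim requires 2 ≤ 1, which does not hold.

False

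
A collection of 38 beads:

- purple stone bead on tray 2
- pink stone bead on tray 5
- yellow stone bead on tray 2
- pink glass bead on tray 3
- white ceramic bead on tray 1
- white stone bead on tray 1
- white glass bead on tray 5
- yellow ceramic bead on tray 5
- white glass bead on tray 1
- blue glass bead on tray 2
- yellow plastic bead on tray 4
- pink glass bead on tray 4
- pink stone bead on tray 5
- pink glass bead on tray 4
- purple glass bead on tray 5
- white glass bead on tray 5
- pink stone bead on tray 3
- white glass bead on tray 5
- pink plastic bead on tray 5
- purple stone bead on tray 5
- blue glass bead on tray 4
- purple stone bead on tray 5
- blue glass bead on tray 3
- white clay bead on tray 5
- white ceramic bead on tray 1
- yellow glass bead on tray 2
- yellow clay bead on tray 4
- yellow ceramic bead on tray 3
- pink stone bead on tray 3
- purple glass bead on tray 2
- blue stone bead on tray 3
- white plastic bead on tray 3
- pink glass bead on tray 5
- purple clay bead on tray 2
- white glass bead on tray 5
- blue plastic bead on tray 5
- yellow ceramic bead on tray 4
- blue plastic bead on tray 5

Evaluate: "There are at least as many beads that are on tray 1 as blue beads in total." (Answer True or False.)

False

There are 4 beads on tray 1.
There are 6 blue beads.
The claim requires 4 ≥ 6, which does not hold.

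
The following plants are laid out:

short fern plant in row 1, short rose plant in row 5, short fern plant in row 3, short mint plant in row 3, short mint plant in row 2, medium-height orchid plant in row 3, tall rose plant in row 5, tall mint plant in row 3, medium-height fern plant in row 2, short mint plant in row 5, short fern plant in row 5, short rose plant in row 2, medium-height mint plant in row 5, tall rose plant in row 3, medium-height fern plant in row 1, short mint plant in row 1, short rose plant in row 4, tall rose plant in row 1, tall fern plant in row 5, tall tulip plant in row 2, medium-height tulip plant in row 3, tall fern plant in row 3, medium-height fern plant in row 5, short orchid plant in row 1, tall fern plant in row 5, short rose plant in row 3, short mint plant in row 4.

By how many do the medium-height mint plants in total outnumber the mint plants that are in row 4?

0

medium-height mint plants: 1.
mint plants in row 4: 1.
1 − 1 = 0.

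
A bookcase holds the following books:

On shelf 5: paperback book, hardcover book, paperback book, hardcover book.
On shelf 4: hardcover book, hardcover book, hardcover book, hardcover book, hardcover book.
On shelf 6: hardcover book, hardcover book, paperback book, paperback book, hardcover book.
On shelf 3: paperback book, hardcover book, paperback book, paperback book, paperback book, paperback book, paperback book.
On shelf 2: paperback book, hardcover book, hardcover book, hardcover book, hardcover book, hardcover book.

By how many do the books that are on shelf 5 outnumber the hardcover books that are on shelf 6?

books on shelf 5: 4.
hardcover books on shelf 6: 3.
4 − 3 = 1.

1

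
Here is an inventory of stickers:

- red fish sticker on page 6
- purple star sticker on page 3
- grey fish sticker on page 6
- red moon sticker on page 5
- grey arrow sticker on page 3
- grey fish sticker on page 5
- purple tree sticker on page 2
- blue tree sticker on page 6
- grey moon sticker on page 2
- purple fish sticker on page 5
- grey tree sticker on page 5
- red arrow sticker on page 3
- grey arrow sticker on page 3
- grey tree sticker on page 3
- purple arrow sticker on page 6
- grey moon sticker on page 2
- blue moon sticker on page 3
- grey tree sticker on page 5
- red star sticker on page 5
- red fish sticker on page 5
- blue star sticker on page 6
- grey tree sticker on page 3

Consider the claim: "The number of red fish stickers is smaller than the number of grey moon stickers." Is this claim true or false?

False

There are 2 red fish stickers.
There are 2 grey moon stickers.
The claim requires 2 < 2, which does not hold.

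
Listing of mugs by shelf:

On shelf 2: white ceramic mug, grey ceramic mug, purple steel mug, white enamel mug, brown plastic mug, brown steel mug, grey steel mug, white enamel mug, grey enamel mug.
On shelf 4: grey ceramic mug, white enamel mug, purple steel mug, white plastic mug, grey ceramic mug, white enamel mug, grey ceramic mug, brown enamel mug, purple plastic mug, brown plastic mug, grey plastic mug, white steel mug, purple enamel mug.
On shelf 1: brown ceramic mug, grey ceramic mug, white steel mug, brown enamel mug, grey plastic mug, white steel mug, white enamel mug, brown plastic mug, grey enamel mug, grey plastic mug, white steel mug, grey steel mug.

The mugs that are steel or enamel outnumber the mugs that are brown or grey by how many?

mugs that are steel or enamel: 19.
mugs that are brown or grey: 19.
19 − 19 = 0.

0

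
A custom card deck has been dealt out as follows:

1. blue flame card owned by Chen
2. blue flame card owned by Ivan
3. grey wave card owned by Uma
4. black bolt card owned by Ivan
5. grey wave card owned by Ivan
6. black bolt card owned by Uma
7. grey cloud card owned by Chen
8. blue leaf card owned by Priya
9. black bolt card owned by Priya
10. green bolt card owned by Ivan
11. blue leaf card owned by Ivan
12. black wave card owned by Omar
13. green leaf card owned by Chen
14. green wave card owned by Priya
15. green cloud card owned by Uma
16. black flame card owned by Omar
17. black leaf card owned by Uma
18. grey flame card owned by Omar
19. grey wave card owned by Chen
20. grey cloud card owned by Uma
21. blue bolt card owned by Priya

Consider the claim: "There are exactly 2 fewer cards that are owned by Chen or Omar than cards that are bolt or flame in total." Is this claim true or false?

True

cards owned by Chen or Omar: 7.
cards that are bolt or flame: 9.
The claim requires 9 − 7 (= 2) to equal 2, which holds.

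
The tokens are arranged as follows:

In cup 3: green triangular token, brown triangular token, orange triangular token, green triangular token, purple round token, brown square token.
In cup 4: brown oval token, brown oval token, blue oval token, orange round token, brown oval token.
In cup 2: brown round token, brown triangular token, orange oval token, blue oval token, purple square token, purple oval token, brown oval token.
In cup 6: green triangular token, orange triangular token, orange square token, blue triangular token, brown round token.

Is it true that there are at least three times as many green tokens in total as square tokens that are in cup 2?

True

There are 3 green tokens.
There is 1 square token in cup 2.
The claim requires 3 ≥ 3 × 1 = 3, which holds.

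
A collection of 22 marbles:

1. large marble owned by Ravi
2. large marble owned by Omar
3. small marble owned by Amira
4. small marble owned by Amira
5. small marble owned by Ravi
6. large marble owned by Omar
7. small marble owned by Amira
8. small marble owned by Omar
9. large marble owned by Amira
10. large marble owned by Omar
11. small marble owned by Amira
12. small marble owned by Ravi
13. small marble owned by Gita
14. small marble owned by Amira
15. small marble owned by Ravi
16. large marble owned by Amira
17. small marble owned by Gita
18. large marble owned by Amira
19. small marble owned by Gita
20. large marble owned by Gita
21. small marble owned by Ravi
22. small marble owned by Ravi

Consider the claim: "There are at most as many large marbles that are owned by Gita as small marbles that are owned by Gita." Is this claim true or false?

True

Count of large marbles owned by Gita: 1.
Count of small marbles owned by Gita: 3.
The claim requires 1 ≤ 3, which holds.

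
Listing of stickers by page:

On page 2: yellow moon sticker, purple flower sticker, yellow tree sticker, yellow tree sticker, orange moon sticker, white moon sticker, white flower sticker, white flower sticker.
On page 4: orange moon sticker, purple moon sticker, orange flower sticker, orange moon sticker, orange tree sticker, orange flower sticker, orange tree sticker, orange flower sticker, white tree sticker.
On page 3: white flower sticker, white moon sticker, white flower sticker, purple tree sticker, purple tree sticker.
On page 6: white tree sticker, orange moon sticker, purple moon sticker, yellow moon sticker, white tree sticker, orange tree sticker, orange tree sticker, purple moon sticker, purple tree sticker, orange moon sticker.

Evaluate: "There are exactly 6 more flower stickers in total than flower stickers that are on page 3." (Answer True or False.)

flower stickers: 8.
flower stickers on page 3: 2.
The claim requires 8 − 2 (= 6) to equal 6, which holds.

True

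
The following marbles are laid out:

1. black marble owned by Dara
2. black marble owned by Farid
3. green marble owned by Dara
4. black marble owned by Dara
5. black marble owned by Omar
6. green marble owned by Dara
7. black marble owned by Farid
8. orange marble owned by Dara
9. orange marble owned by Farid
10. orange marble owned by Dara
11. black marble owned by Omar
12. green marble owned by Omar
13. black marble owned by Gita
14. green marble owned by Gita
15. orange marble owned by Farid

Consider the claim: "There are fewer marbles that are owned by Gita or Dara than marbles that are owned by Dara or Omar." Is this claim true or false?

Count of marbles owned by Gita or Dara: 8.
Count of marbles owned by Dara or Omar: 9.
The claim requires 8 < 9, which holds.

True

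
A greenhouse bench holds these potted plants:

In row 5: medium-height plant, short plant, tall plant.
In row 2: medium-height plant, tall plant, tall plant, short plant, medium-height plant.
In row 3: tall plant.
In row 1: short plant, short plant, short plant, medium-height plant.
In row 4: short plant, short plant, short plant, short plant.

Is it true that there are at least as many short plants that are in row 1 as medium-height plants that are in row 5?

True

|short plants in row 1| = 3.
|medium-height plants in row 5| = 1.
The claim requires 3 ≥ 1, which holds.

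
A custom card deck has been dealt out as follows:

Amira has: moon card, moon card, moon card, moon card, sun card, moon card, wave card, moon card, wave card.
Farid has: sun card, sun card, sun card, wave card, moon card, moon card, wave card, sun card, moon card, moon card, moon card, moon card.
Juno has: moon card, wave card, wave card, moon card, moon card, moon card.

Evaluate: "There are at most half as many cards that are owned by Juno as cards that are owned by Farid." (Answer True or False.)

|cards owned by Juno| = 6.
|cards owned by Farid| = 12.
The claim requires 2 × 6 = 12 ≤ 12, which holds.

True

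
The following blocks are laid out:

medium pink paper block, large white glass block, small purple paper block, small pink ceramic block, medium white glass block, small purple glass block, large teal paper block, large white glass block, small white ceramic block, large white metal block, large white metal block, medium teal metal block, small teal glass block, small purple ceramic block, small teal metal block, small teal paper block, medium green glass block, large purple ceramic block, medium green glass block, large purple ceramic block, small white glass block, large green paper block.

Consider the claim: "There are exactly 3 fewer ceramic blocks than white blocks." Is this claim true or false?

False

ceramic blocks: 5.
white blocks: 7.
The claim requires 7 − 5 (= 2) to equal 3, which does not hold.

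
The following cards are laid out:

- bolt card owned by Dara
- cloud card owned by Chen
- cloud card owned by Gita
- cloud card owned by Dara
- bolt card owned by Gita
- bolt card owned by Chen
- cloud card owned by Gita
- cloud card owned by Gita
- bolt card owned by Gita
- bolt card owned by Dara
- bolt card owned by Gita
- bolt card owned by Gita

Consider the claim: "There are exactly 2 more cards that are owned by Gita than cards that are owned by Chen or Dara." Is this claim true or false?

Count of cards owned by Gita: 7.
Count of cards owned by Chen or Dara: 5.
The claim requires 7 − 5 (= 2) to equal 2, which holds.

True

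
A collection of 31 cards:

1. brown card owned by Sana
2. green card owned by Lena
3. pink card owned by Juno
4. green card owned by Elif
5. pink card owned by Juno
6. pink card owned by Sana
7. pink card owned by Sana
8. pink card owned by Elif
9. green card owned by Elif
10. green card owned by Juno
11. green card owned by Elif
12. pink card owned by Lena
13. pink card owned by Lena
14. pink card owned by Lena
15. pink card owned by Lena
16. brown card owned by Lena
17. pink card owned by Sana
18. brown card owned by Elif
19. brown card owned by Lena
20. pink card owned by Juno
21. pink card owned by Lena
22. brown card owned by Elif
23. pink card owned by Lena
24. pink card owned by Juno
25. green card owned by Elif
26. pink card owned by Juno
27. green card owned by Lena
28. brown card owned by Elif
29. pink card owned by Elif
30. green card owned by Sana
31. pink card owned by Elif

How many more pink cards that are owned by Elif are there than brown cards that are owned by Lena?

pink cards owned by Elif: 3.
brown cards owned by Lena: 2.
3 − 2 = 1.

1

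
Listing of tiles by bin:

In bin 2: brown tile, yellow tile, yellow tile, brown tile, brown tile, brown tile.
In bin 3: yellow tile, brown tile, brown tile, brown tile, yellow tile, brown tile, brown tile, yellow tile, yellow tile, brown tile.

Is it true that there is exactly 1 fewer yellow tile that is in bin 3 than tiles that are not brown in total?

yellow tiles in bin 3: 4.
tiles that are not brown: 6.
The claim requires 6 − 4 (= 2) to equal 1, which does not hold.

False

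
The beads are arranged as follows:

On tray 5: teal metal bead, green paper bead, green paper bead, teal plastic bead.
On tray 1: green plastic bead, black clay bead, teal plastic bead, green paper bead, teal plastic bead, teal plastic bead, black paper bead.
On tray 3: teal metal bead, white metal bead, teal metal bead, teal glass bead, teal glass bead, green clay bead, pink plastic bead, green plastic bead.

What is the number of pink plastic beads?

1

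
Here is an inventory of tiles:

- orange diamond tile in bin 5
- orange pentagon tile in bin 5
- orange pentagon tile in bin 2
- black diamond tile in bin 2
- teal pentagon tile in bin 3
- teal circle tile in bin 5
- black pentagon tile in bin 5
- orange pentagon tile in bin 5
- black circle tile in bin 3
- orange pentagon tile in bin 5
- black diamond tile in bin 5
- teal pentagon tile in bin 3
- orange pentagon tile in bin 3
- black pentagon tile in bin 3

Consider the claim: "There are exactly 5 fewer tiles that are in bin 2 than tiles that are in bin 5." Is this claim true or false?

|tiles in bin 2| = 2.
|tiles in bin 5| = 7.
The claim requires 7 − 2 (= 5) to equal 5, which holds.

True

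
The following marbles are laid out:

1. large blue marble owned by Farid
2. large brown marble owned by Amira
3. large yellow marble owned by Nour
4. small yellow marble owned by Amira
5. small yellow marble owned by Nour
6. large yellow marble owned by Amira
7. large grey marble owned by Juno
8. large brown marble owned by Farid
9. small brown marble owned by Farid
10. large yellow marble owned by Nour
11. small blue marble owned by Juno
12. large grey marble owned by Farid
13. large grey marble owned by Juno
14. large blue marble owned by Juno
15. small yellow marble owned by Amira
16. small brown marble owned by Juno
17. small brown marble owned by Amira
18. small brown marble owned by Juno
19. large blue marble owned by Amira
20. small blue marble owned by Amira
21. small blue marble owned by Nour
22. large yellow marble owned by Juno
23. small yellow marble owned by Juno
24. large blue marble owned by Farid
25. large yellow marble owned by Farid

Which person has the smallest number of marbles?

Counts by owner: Juno→8, Amira→7, Farid→6, Nour→4.
The minimum is 4, held uniquely by Nour.

Nour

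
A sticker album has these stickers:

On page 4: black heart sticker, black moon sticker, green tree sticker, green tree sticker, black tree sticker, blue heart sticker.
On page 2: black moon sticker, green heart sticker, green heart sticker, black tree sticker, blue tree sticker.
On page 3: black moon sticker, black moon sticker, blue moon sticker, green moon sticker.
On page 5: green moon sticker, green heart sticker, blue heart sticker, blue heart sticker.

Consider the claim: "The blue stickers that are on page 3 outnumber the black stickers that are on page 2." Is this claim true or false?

|blue stickers on page 3| = 1.
|black stickers on page 2| = 2.
The claim requires 1 > 2, which does not hold.

False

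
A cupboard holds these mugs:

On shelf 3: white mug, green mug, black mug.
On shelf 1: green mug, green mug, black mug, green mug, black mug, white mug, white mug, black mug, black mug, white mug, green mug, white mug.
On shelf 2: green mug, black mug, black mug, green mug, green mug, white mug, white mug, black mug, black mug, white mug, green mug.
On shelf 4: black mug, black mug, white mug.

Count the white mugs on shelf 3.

1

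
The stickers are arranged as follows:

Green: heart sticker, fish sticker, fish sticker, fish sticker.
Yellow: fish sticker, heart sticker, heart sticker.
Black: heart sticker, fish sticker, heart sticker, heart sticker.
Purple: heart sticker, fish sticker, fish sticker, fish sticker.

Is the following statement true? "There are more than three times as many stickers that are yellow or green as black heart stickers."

False

There are 7 stickers that are yellow or green.
There are 3 black heart stickers.
The claim requires 7 > 3 × 3 = 9, which does not hold.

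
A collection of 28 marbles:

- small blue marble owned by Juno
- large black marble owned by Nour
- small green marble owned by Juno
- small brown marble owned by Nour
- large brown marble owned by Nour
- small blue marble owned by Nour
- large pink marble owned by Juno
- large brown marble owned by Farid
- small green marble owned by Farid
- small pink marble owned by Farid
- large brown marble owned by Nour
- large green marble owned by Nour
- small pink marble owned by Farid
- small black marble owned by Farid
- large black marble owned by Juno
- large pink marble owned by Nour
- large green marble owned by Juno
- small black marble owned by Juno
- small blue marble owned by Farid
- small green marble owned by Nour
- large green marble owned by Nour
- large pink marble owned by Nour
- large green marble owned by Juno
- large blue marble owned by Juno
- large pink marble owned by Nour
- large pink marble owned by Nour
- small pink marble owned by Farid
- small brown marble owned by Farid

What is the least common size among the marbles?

Counts by size: large 15, small 13.
The minimum is 13, held uniquely by small.

small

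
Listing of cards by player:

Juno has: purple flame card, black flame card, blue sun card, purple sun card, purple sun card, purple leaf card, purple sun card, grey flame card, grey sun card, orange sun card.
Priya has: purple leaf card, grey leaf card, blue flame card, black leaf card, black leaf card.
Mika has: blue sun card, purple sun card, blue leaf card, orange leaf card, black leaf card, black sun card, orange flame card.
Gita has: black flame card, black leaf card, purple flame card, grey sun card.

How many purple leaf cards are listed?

2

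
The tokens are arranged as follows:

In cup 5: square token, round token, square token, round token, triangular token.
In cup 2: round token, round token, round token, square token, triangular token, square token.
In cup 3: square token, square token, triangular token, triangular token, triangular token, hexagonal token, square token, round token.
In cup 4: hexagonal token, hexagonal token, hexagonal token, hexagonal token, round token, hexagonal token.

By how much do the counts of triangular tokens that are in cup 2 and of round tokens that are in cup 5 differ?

triangular tokens in cup 2: 1. round tokens in cup 5: 2.
|1 − 2| = 2 − 1 = 1.

1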